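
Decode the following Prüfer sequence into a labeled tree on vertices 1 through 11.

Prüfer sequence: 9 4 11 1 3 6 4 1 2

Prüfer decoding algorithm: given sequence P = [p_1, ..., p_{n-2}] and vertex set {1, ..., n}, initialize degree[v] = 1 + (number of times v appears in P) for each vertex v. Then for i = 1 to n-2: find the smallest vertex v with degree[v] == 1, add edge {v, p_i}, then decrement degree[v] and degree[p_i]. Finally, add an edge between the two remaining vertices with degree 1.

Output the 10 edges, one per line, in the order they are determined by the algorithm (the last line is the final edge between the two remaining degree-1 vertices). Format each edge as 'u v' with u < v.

Initial degrees: {1:3, 2:2, 3:2, 4:3, 5:1, 6:2, 7:1, 8:1, 9:2, 10:1, 11:2}
Step 1: smallest deg-1 vertex = 5, p_1 = 9. Add edge {5,9}. Now deg[5]=0, deg[9]=1.
Step 2: smallest deg-1 vertex = 7, p_2 = 4. Add edge {4,7}. Now deg[7]=0, deg[4]=2.
Step 3: smallest deg-1 vertex = 8, p_3 = 11. Add edge {8,11}. Now deg[8]=0, deg[11]=1.
Step 4: smallest deg-1 vertex = 9, p_4 = 1. Add edge {1,9}. Now deg[9]=0, deg[1]=2.
Step 5: smallest deg-1 vertex = 10, p_5 = 3. Add edge {3,10}. Now deg[10]=0, deg[3]=1.
Step 6: smallest deg-1 vertex = 3, p_6 = 6. Add edge {3,6}. Now deg[3]=0, deg[6]=1.
Step 7: smallest deg-1 vertex = 6, p_7 = 4. Add edge {4,6}. Now deg[6]=0, deg[4]=1.
Step 8: smallest deg-1 vertex = 4, p_8 = 1. Add edge {1,4}. Now deg[4]=0, deg[1]=1.
Step 9: smallest deg-1 vertex = 1, p_9 = 2. Add edge {1,2}. Now deg[1]=0, deg[2]=1.
Final: two remaining deg-1 vertices are 2, 11. Add edge {2,11}.

Answer: 5 9
4 7
8 11
1 9
3 10
3 6
4 6
1 4
1 2
2 11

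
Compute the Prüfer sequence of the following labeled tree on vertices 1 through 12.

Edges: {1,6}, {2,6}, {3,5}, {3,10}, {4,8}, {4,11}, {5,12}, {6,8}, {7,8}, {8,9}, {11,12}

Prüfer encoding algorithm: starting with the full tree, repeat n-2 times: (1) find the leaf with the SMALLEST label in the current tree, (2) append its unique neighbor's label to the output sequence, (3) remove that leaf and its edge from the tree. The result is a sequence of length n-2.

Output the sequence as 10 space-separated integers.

Step 1: leaves = {1,2,7,9,10}. Remove smallest leaf 1, emit neighbor 6.
Step 2: leaves = {2,7,9,10}. Remove smallest leaf 2, emit neighbor 6.
Step 3: leaves = {6,7,9,10}. Remove smallest leaf 6, emit neighbor 8.
Step 4: leaves = {7,9,10}. Remove smallest leaf 7, emit neighbor 8.
Step 5: leaves = {9,10}. Remove smallest leaf 9, emit neighbor 8.
Step 6: leaves = {8,10}. Remove smallest leaf 8, emit neighbor 4.
Step 7: leaves = {4,10}. Remove smallest leaf 4, emit neighbor 11.
Step 8: leaves = {10,11}. Remove smallest leaf 10, emit neighbor 3.
Step 9: leaves = {3,11}. Remove smallest leaf 3, emit neighbor 5.
Step 10: leaves = {5,11}. Remove smallest leaf 5, emit neighbor 12.
Done: 2 vertices remain (11, 12). Sequence = [6 6 8 8 8 4 11 3 5 12]

Answer: 6 6 8 8 8 4 11 3 5 12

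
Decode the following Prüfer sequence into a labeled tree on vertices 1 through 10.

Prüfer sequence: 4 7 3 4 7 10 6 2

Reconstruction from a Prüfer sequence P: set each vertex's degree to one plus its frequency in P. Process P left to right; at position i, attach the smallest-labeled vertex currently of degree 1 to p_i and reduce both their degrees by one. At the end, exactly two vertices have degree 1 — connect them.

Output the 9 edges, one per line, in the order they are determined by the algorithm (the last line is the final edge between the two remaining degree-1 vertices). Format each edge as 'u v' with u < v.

Answer: 1 4
5 7
3 8
3 4
4 7
7 10
6 9
2 6
2 10

Derivation:
Initial degrees: {1:1, 2:2, 3:2, 4:3, 5:1, 6:2, 7:3, 8:1, 9:1, 10:2}
Step 1: smallest deg-1 vertex = 1, p_1 = 4. Add edge {1,4}. Now deg[1]=0, deg[4]=2.
Step 2: smallest deg-1 vertex = 5, p_2 = 7. Add edge {5,7}. Now deg[5]=0, deg[7]=2.
Step 3: smallest deg-1 vertex = 8, p_3 = 3. Add edge {3,8}. Now deg[8]=0, deg[3]=1.
Step 4: smallest deg-1 vertex = 3, p_4 = 4. Add edge {3,4}. Now deg[3]=0, deg[4]=1.
Step 5: smallest deg-1 vertex = 4, p_5 = 7. Add edge {4,7}. Now deg[4]=0, deg[7]=1.
Step 6: smallest deg-1 vertex = 7, p_6 = 10. Add edge {7,10}. Now deg[7]=0, deg[10]=1.
Step 7: smallest deg-1 vertex = 9, p_7 = 6. Add edge {6,9}. Now deg[9]=0, deg[6]=1.
Step 8: smallest deg-1 vertex = 6, p_8 = 2. Add edge {2,6}. Now deg[6]=0, deg[2]=1.
Final: two remaining deg-1 vertices are 2, 10. Add edge {2,10}.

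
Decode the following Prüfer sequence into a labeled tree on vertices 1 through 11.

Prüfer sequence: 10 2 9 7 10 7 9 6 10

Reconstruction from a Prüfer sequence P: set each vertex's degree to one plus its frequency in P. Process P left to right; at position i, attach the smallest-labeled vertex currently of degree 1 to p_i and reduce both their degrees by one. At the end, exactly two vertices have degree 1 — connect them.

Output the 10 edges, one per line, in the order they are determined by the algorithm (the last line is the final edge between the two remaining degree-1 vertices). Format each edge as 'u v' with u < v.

Initial degrees: {1:1, 2:2, 3:1, 4:1, 5:1, 6:2, 7:3, 8:1, 9:3, 10:4, 11:1}
Step 1: smallest deg-1 vertex = 1, p_1 = 10. Add edge {1,10}. Now deg[1]=0, deg[10]=3.
Step 2: smallest deg-1 vertex = 3, p_2 = 2. Add edge {2,3}. Now deg[3]=0, deg[2]=1.
Step 3: smallest deg-1 vertex = 2, p_3 = 9. Add edge {2,9}. Now deg[2]=0, deg[9]=2.
Step 4: smallest deg-1 vertex = 4, p_4 = 7. Add edge {4,7}. Now deg[4]=0, deg[7]=2.
Step 5: smallest deg-1 vertex = 5, p_5 = 10. Add edge {5,10}. Now deg[5]=0, deg[10]=2.
Step 6: smallest deg-1 vertex = 8, p_6 = 7. Add edge {7,8}. Now deg[8]=0, deg[7]=1.
Step 7: smallest deg-1 vertex = 7, p_7 = 9. Add edge {7,9}. Now deg[7]=0, deg[9]=1.
Step 8: smallest deg-1 vertex = 9, p_8 = 6. Add edge {6,9}. Now deg[9]=0, deg[6]=1.
Step 9: smallest deg-1 vertex = 6, p_9 = 10. Add edge {6,10}. Now deg[6]=0, deg[10]=1.
Final: two remaining deg-1 vertices are 10, 11. Add edge {10,11}.

Answer: 1 10
2 3
2 9
4 7
5 10
7 8
7 9
6 9
6 10
10 11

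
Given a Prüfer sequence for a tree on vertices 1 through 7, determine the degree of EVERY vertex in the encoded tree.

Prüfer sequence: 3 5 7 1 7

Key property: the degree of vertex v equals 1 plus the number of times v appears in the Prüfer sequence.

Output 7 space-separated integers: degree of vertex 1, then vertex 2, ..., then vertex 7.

Answer: 2 1 2 1 2 1 3

Derivation:
p_1 = 3: count[3] becomes 1
p_2 = 5: count[5] becomes 1
p_3 = 7: count[7] becomes 1
p_4 = 1: count[1] becomes 1
p_5 = 7: count[7] becomes 2
Degrees (1 + count): deg[1]=1+1=2, deg[2]=1+0=1, deg[3]=1+1=2, deg[4]=1+0=1, deg[5]=1+1=2, deg[6]=1+0=1, deg[7]=1+2=3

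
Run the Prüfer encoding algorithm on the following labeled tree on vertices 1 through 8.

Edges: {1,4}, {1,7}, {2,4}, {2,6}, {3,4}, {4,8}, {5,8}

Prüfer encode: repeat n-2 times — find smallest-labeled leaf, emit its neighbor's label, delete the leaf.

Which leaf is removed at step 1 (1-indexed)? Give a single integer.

Step 1: current leaves = {3,5,6,7}. Remove leaf 3 (neighbor: 4).

Answer: 3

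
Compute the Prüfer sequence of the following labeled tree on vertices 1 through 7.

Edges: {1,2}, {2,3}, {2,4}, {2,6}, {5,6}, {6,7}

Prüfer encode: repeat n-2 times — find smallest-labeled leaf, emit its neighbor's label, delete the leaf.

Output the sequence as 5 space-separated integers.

Answer: 2 2 2 6 6

Derivation:
Step 1: leaves = {1,3,4,5,7}. Remove smallest leaf 1, emit neighbor 2.
Step 2: leaves = {3,4,5,7}. Remove smallest leaf 3, emit neighbor 2.
Step 3: leaves = {4,5,7}. Remove smallest leaf 4, emit neighbor 2.
Step 4: leaves = {2,5,7}. Remove smallest leaf 2, emit neighbor 6.
Step 5: leaves = {5,7}. Remove smallest leaf 5, emit neighbor 6.
Done: 2 vertices remain (6, 7). Sequence = [2 2 2 6 6]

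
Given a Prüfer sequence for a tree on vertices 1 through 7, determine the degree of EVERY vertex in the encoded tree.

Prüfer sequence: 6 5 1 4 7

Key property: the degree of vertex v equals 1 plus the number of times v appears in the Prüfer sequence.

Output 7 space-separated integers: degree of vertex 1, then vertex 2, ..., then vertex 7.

Answer: 2 1 1 2 2 2 2

Derivation:
p_1 = 6: count[6] becomes 1
p_2 = 5: count[5] becomes 1
p_3 = 1: count[1] becomes 1
p_4 = 4: count[4] becomes 1
p_5 = 7: count[7] becomes 1
Degrees (1 + count): deg[1]=1+1=2, deg[2]=1+0=1, deg[3]=1+0=1, deg[4]=1+1=2, deg[5]=1+1=2, deg[6]=1+1=2, deg[7]=1+1=2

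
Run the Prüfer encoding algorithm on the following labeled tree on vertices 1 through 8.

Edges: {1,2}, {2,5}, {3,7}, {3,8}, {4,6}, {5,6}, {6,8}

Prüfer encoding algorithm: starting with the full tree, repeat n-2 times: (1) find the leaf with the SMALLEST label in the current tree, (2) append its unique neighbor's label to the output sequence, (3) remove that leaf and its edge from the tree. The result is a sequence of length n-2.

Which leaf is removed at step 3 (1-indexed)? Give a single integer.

Step 1: current leaves = {1,4,7}. Remove leaf 1 (neighbor: 2).
Step 2: current leaves = {2,4,7}. Remove leaf 2 (neighbor: 5).
Step 3: current leaves = {4,5,7}. Remove leaf 4 (neighbor: 6).

Answer: 4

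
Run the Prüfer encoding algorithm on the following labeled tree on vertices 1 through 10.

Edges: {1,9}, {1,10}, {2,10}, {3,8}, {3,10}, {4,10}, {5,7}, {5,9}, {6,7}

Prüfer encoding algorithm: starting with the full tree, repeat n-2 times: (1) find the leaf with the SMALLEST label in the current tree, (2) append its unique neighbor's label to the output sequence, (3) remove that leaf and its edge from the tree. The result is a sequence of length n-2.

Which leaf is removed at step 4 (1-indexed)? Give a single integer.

Answer: 7

Derivation:
Step 1: current leaves = {2,4,6,8}. Remove leaf 2 (neighbor: 10).
Step 2: current leaves = {4,6,8}. Remove leaf 4 (neighbor: 10).
Step 3: current leaves = {6,8}. Remove leaf 6 (neighbor: 7).
Step 4: current leaves = {7,8}. Remove leaf 7 (neighbor: 5).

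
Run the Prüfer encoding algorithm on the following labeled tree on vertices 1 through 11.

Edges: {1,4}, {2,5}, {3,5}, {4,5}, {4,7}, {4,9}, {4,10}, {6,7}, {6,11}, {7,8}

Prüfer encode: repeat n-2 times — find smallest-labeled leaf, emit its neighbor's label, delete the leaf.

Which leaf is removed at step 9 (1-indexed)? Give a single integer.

Step 1: current leaves = {1,2,3,8,9,10,11}. Remove leaf 1 (neighbor: 4).
Step 2: current leaves = {2,3,8,9,10,11}. Remove leaf 2 (neighbor: 5).
Step 3: current leaves = {3,8,9,10,11}. Remove leaf 3 (neighbor: 5).
Step 4: current leaves = {5,8,9,10,11}. Remove leaf 5 (neighbor: 4).
Step 5: current leaves = {8,9,10,11}. Remove leaf 8 (neighbor: 7).
Step 6: current leaves = {9,10,11}. Remove leaf 9 (neighbor: 4).
Step 7: current leaves = {10,11}. Remove leaf 10 (neighbor: 4).
Step 8: current leaves = {4,11}. Remove leaf 4 (neighbor: 7).
Step 9: current leaves = {7,11}. Remove leaf 7 (neighbor: 6).

Answer: 7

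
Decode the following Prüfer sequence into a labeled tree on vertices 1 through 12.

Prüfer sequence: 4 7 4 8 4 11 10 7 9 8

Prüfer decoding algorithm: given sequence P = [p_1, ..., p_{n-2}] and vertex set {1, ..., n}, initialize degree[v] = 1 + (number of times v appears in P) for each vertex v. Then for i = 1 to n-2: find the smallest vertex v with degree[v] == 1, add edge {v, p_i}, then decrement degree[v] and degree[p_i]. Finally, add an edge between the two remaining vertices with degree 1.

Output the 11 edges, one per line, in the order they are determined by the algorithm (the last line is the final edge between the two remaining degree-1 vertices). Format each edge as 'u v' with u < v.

Initial degrees: {1:1, 2:1, 3:1, 4:4, 5:1, 6:1, 7:3, 8:3, 9:2, 10:2, 11:2, 12:1}
Step 1: smallest deg-1 vertex = 1, p_1 = 4. Add edge {1,4}. Now deg[1]=0, deg[4]=3.
Step 2: smallest deg-1 vertex = 2, p_2 = 7. Add edge {2,7}. Now deg[2]=0, deg[7]=2.
Step 3: smallest deg-1 vertex = 3, p_3 = 4. Add edge {3,4}. Now deg[3]=0, deg[4]=2.
Step 4: smallest deg-1 vertex = 5, p_4 = 8. Add edge {5,8}. Now deg[5]=0, deg[8]=2.
Step 5: smallest deg-1 vertex = 6, p_5 = 4. Add edge {4,6}. Now deg[6]=0, deg[4]=1.
Step 6: smallest deg-1 vertex = 4, p_6 = 11. Add edge {4,11}. Now deg[4]=0, deg[11]=1.
Step 7: smallest deg-1 vertex = 11, p_7 = 10. Add edge {10,11}. Now deg[11]=0, deg[10]=1.
Step 8: smallest deg-1 vertex = 10, p_8 = 7. Add edge {7,10}. Now deg[10]=0, deg[7]=1.
Step 9: smallest deg-1 vertex = 7, p_9 = 9. Add edge {7,9}. Now deg[7]=0, deg[9]=1.
Step 10: smallest deg-1 vertex = 9, p_10 = 8. Add edge {8,9}. Now deg[9]=0, deg[8]=1.
Final: two remaining deg-1 vertices are 8, 12. Add edge {8,12}.

Answer: 1 4
2 7
3 4
5 8
4 6
4 11
10 11
7 10
7 9
8 9
8 12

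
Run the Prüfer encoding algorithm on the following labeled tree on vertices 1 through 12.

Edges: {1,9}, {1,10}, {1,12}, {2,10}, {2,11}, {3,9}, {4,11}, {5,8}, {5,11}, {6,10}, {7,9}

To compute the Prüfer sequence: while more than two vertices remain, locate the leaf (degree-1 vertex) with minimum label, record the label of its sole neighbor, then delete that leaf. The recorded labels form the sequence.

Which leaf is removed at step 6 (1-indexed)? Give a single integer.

Answer: 5

Derivation:
Step 1: current leaves = {3,4,6,7,8,12}. Remove leaf 3 (neighbor: 9).
Step 2: current leaves = {4,6,7,8,12}. Remove leaf 4 (neighbor: 11).
Step 3: current leaves = {6,7,8,12}. Remove leaf 6 (neighbor: 10).
Step 4: current leaves = {7,8,12}. Remove leaf 7 (neighbor: 9).
Step 5: current leaves = {8,9,12}. Remove leaf 8 (neighbor: 5).
Step 6: current leaves = {5,9,12}. Remove leaf 5 (neighbor: 11).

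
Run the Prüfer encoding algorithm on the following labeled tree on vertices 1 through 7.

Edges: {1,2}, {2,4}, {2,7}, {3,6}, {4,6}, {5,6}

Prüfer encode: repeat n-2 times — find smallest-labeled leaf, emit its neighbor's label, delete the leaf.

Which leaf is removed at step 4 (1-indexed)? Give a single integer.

Answer: 6

Derivation:
Step 1: current leaves = {1,3,5,7}. Remove leaf 1 (neighbor: 2).
Step 2: current leaves = {3,5,7}. Remove leaf 3 (neighbor: 6).
Step 3: current leaves = {5,7}. Remove leaf 5 (neighbor: 6).
Step 4: current leaves = {6,7}. Remove leaf 6 (neighbor: 4).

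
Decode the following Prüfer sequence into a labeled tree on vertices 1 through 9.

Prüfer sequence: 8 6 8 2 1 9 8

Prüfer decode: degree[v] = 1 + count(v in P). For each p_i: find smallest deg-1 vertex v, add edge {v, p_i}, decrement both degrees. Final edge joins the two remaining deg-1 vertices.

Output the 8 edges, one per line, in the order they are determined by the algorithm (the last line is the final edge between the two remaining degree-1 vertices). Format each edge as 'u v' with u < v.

Initial degrees: {1:2, 2:2, 3:1, 4:1, 5:1, 6:2, 7:1, 8:4, 9:2}
Step 1: smallest deg-1 vertex = 3, p_1 = 8. Add edge {3,8}. Now deg[3]=0, deg[8]=3.
Step 2: smallest deg-1 vertex = 4, p_2 = 6. Add edge {4,6}. Now deg[4]=0, deg[6]=1.
Step 3: smallest deg-1 vertex = 5, p_3 = 8. Add edge {5,8}. Now deg[5]=0, deg[8]=2.
Step 4: smallest deg-1 vertex = 6, p_4 = 2. Add edge {2,6}. Now deg[6]=0, deg[2]=1.
Step 5: smallest deg-1 vertex = 2, p_5 = 1. Add edge {1,2}. Now deg[2]=0, deg[1]=1.
Step 6: smallest deg-1 vertex = 1, p_6 = 9. Add edge {1,9}. Now deg[1]=0, deg[9]=1.
Step 7: smallest deg-1 vertex = 7, p_7 = 8. Add edge {7,8}. Now deg[7]=0, deg[8]=1.
Final: two remaining deg-1 vertices are 8, 9. Add edge {8,9}.

Answer: 3 8
4 6
5 8
2 6
1 2
1 9
7 8
8 9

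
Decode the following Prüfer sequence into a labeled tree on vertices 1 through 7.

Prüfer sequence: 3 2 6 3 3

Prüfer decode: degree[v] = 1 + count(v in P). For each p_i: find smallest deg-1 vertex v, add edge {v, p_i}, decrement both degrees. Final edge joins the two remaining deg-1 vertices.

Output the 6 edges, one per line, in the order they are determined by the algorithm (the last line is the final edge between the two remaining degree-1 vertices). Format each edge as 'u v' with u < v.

Initial degrees: {1:1, 2:2, 3:4, 4:1, 5:1, 6:2, 7:1}
Step 1: smallest deg-1 vertex = 1, p_1 = 3. Add edge {1,3}. Now deg[1]=0, deg[3]=3.
Step 2: smallest deg-1 vertex = 4, p_2 = 2. Add edge {2,4}. Now deg[4]=0, deg[2]=1.
Step 3: smallest deg-1 vertex = 2, p_3 = 6. Add edge {2,6}. Now deg[2]=0, deg[6]=1.
Step 4: smallest deg-1 vertex = 5, p_4 = 3. Add edge {3,5}. Now deg[5]=0, deg[3]=2.
Step 5: smallest deg-1 vertex = 6, p_5 = 3. Add edge {3,6}. Now deg[6]=0, deg[3]=1.
Final: two remaining deg-1 vertices are 3, 7. Add edge {3,7}.

Answer: 1 3
2 4
2 6
3 5
3 6
3 7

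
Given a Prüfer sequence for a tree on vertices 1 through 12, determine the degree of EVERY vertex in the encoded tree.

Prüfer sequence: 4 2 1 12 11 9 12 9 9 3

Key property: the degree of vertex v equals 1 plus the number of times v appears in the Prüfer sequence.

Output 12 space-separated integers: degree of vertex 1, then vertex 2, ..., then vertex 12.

p_1 = 4: count[4] becomes 1
p_2 = 2: count[2] becomes 1
p_3 = 1: count[1] becomes 1
p_4 = 12: count[12] becomes 1
p_5 = 11: count[11] becomes 1
p_6 = 9: count[9] becomes 1
p_7 = 12: count[12] becomes 2
p_8 = 9: count[9] becomes 2
p_9 = 9: count[9] becomes 3
p_10 = 3: count[3] becomes 1
Degrees (1 + count): deg[1]=1+1=2, deg[2]=1+1=2, deg[3]=1+1=2, deg[4]=1+1=2, deg[5]=1+0=1, deg[6]=1+0=1, deg[7]=1+0=1, deg[8]=1+0=1, deg[9]=1+3=4, deg[10]=1+0=1, deg[11]=1+1=2, deg[12]=1+2=3

Answer: 2 2 2 2 1 1 1 1 4 1 2 3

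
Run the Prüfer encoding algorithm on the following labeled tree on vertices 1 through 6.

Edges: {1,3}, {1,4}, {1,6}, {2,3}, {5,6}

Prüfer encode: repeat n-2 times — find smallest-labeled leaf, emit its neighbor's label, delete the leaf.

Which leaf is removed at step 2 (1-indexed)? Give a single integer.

Step 1: current leaves = {2,4,5}. Remove leaf 2 (neighbor: 3).
Step 2: current leaves = {3,4,5}. Remove leaf 3 (neighbor: 1).

Answer: 3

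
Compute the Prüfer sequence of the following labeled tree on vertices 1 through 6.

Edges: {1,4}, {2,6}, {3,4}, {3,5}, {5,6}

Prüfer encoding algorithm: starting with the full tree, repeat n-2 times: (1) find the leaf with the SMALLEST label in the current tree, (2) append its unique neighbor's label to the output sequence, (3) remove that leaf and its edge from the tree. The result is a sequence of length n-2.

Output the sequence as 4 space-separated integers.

Step 1: leaves = {1,2}. Remove smallest leaf 1, emit neighbor 4.
Step 2: leaves = {2,4}. Remove smallest leaf 2, emit neighbor 6.
Step 3: leaves = {4,6}. Remove smallest leaf 4, emit neighbor 3.
Step 4: leaves = {3,6}. Remove smallest leaf 3, emit neighbor 5.
Done: 2 vertices remain (5, 6). Sequence = [4 6 3 5]

Answer: 4 6 3 5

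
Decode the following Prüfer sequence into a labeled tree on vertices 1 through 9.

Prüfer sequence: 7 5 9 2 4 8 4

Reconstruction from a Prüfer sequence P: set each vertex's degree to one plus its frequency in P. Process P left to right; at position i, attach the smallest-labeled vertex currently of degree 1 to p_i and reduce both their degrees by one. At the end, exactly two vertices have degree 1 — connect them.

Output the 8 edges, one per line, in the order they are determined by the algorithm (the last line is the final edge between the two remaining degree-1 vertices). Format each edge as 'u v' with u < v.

Initial degrees: {1:1, 2:2, 3:1, 4:3, 5:2, 6:1, 7:2, 8:2, 9:2}
Step 1: smallest deg-1 vertex = 1, p_1 = 7. Add edge {1,7}. Now deg[1]=0, deg[7]=1.
Step 2: smallest deg-1 vertex = 3, p_2 = 5. Add edge {3,5}. Now deg[3]=0, deg[5]=1.
Step 3: smallest deg-1 vertex = 5, p_3 = 9. Add edge {5,9}. Now deg[5]=0, deg[9]=1.
Step 4: smallest deg-1 vertex = 6, p_4 = 2. Add edge {2,6}. Now deg[6]=0, deg[2]=1.
Step 5: smallest deg-1 vertex = 2, p_5 = 4. Add edge {2,4}. Now deg[2]=0, deg[4]=2.
Step 6: smallest deg-1 vertex = 7, p_6 = 8. Add edge {7,8}. Now deg[7]=0, deg[8]=1.
Step 7: smallest deg-1 vertex = 8, p_7 = 4. Add edge {4,8}. Now deg[8]=0, deg[4]=1.
Final: two remaining deg-1 vertices are 4, 9. Add edge {4,9}.

Answer: 1 7
3 5
5 9
2 6
2 4
7 8
4 8
4 9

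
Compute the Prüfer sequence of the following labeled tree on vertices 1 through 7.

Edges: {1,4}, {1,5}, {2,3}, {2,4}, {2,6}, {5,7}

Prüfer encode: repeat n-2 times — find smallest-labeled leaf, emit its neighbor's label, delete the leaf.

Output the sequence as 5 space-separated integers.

Answer: 2 2 4 1 5

Derivation:
Step 1: leaves = {3,6,7}. Remove smallest leaf 3, emit neighbor 2.
Step 2: leaves = {6,7}. Remove smallest leaf 6, emit neighbor 2.
Step 3: leaves = {2,7}. Remove smallest leaf 2, emit neighbor 4.
Step 4: leaves = {4,7}. Remove smallest leaf 4, emit neighbor 1.
Step 5: leaves = {1,7}. Remove smallest leaf 1, emit neighbor 5.
Done: 2 vertices remain (5, 7). Sequence = [2 2 4 1 5]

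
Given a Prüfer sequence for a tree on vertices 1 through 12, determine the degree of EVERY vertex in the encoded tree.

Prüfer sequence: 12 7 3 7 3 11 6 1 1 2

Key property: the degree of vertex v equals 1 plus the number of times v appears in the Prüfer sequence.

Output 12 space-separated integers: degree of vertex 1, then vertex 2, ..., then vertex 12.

Answer: 3 2 3 1 1 2 3 1 1 1 2 2

Derivation:
p_1 = 12: count[12] becomes 1
p_2 = 7: count[7] becomes 1
p_3 = 3: count[3] becomes 1
p_4 = 7: count[7] becomes 2
p_5 = 3: count[3] becomes 2
p_6 = 11: count[11] becomes 1
p_7 = 6: count[6] becomes 1
p_8 = 1: count[1] becomes 1
p_9 = 1: count[1] becomes 2
p_10 = 2: count[2] becomes 1
Degrees (1 + count): deg[1]=1+2=3, deg[2]=1+1=2, deg[3]=1+2=3, deg[4]=1+0=1, deg[5]=1+0=1, deg[6]=1+1=2, deg[7]=1+2=3, deg[8]=1+0=1, deg[9]=1+0=1, deg[10]=1+0=1, deg[11]=1+1=2, deg[12]=1+1=2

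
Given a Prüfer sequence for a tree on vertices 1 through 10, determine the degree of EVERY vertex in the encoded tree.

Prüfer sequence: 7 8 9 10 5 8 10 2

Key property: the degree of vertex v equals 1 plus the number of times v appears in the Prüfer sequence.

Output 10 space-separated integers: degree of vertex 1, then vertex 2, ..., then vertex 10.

p_1 = 7: count[7] becomes 1
p_2 = 8: count[8] becomes 1
p_3 = 9: count[9] becomes 1
p_4 = 10: count[10] becomes 1
p_5 = 5: count[5] becomes 1
p_6 = 8: count[8] becomes 2
p_7 = 10: count[10] becomes 2
p_8 = 2: count[2] becomes 1
Degrees (1 + count): deg[1]=1+0=1, deg[2]=1+1=2, deg[3]=1+0=1, deg[4]=1+0=1, deg[5]=1+1=2, deg[6]=1+0=1, deg[7]=1+1=2, deg[8]=1+2=3, deg[9]=1+1=2, deg[10]=1+2=3

Answer: 1 2 1 1 2 1 2 3 2 3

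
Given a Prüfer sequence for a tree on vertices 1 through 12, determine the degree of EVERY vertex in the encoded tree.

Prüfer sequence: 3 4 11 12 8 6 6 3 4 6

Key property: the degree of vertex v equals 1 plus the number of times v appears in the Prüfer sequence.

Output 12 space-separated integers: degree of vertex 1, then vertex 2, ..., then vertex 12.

Answer: 1 1 3 3 1 4 1 2 1 1 2 2

Derivation:
p_1 = 3: count[3] becomes 1
p_2 = 4: count[4] becomes 1
p_3 = 11: count[11] becomes 1
p_4 = 12: count[12] becomes 1
p_5 = 8: count[8] becomes 1
p_6 = 6: count[6] becomes 1
p_7 = 6: count[6] becomes 2
p_8 = 3: count[3] becomes 2
p_9 = 4: count[4] becomes 2
p_10 = 6: count[6] becomes 3
Degrees (1 + count): deg[1]=1+0=1, deg[2]=1+0=1, deg[3]=1+2=3, deg[4]=1+2=3, deg[5]=1+0=1, deg[6]=1+3=4, deg[7]=1+0=1, deg[8]=1+1=2, deg[9]=1+0=1, deg[10]=1+0=1, deg[11]=1+1=2, deg[12]=1+1=2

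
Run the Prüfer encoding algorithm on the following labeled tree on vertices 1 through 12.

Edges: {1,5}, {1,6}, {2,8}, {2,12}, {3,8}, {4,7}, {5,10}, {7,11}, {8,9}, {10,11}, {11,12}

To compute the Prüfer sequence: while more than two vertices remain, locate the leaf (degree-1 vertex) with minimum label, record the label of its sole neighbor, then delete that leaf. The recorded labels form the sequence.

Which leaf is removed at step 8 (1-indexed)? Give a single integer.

Answer: 8

Derivation:
Step 1: current leaves = {3,4,6,9}. Remove leaf 3 (neighbor: 8).
Step 2: current leaves = {4,6,9}. Remove leaf 4 (neighbor: 7).
Step 3: current leaves = {6,7,9}. Remove leaf 6 (neighbor: 1).
Step 4: current leaves = {1,7,9}. Remove leaf 1 (neighbor: 5).
Step 5: current leaves = {5,7,9}. Remove leaf 5 (neighbor: 10).
Step 6: current leaves = {7,9,10}. Remove leaf 7 (neighbor: 11).
Step 7: current leaves = {9,10}. Remove leaf 9 (neighbor: 8).
Step 8: current leaves = {8,10}. Remove leaf 8 (neighbor: 2).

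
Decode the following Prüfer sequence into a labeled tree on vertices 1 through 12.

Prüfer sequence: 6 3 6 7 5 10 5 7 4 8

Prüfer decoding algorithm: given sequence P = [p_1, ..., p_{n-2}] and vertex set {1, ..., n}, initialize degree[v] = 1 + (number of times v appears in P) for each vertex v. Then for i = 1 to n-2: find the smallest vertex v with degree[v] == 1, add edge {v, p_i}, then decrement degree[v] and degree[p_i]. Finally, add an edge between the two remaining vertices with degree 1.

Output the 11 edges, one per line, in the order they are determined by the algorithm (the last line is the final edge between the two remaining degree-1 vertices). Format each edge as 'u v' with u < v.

Initial degrees: {1:1, 2:1, 3:2, 4:2, 5:3, 6:3, 7:3, 8:2, 9:1, 10:2, 11:1, 12:1}
Step 1: smallest deg-1 vertex = 1, p_1 = 6. Add edge {1,6}. Now deg[1]=0, deg[6]=2.
Step 2: smallest deg-1 vertex = 2, p_2 = 3. Add edge {2,3}. Now deg[2]=0, deg[3]=1.
Step 3: smallest deg-1 vertex = 3, p_3 = 6. Add edge {3,6}. Now deg[3]=0, deg[6]=1.
Step 4: smallest deg-1 vertex = 6, p_4 = 7. Add edge {6,7}. Now deg[6]=0, deg[7]=2.
Step 5: smallest deg-1 vertex = 9, p_5 = 5. Add edge {5,9}. Now deg[9]=0, deg[5]=2.
Step 6: smallest deg-1 vertex = 11, p_6 = 10. Add edge {10,11}. Now deg[11]=0, deg[10]=1.
Step 7: smallest deg-1 vertex = 10, p_7 = 5. Add edge {5,10}. Now deg[10]=0, deg[5]=1.
Step 8: smallest deg-1 vertex = 5, p_8 = 7. Add edge {5,7}. Now deg[5]=0, deg[7]=1.
Step 9: smallest deg-1 vertex = 7, p_9 = 4. Add edge {4,7}. Now deg[7]=0, deg[4]=1.
Step 10: smallest deg-1 vertex = 4, p_10 = 8. Add edge {4,8}. Now deg[4]=0, deg[8]=1.
Final: two remaining deg-1 vertices are 8, 12. Add edge {8,12}.

Answer: 1 6
2 3
3 6
6 7
5 9
10 11
5 10
5 7
4 7
4 8
8 12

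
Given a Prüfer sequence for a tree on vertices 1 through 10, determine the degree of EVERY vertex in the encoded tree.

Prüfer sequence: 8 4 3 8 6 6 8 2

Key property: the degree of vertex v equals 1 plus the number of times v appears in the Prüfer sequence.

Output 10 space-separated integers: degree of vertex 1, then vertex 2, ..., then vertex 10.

Answer: 1 2 2 2 1 3 1 4 1 1

Derivation:
p_1 = 8: count[8] becomes 1
p_2 = 4: count[4] becomes 1
p_3 = 3: count[3] becomes 1
p_4 = 8: count[8] becomes 2
p_5 = 6: count[6] becomes 1
p_6 = 6: count[6] becomes 2
p_7 = 8: count[8] becomes 3
p_8 = 2: count[2] becomes 1
Degrees (1 + count): deg[1]=1+0=1, deg[2]=1+1=2, deg[3]=1+1=2, deg[4]=1+1=2, deg[5]=1+0=1, deg[6]=1+2=3, deg[7]=1+0=1, deg[8]=1+3=4, deg[9]=1+0=1, deg[10]=1+0=1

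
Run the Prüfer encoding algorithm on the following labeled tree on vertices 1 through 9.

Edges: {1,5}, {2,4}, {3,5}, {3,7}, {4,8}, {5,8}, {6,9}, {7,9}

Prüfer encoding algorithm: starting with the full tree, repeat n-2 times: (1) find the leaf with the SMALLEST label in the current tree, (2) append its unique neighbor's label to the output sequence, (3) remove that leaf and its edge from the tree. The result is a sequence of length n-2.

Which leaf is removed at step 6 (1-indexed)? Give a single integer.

Step 1: current leaves = {1,2,6}. Remove leaf 1 (neighbor: 5).
Step 2: current leaves = {2,6}. Remove leaf 2 (neighbor: 4).
Step 3: current leaves = {4,6}. Remove leaf 4 (neighbor: 8).
Step 4: current leaves = {6,8}. Remove leaf 6 (neighbor: 9).
Step 5: current leaves = {8,9}. Remove leaf 8 (neighbor: 5).
Step 6: current leaves = {5,9}. Remove leaf 5 (neighbor: 3).

Answer: 5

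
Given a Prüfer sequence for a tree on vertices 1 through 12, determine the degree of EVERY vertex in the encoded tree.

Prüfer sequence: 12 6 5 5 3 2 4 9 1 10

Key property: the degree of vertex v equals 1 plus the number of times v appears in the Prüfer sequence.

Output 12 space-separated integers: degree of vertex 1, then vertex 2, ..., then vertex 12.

Answer: 2 2 2 2 3 2 1 1 2 2 1 2

Derivation:
p_1 = 12: count[12] becomes 1
p_2 = 6: count[6] becomes 1
p_3 = 5: count[5] becomes 1
p_4 = 5: count[5] becomes 2
p_5 = 3: count[3] becomes 1
p_6 = 2: count[2] becomes 1
p_7 = 4: count[4] becomes 1
p_8 = 9: count[9] becomes 1
p_9 = 1: count[1] becomes 1
p_10 = 10: count[10] becomes 1
Degrees (1 + count): deg[1]=1+1=2, deg[2]=1+1=2, deg[3]=1+1=2, deg[4]=1+1=2, deg[5]=1+2=3, deg[6]=1+1=2, deg[7]=1+0=1, deg[8]=1+0=1, deg[9]=1+1=2, deg[10]=1+1=2, deg[11]=1+0=1, deg[12]=1+1=2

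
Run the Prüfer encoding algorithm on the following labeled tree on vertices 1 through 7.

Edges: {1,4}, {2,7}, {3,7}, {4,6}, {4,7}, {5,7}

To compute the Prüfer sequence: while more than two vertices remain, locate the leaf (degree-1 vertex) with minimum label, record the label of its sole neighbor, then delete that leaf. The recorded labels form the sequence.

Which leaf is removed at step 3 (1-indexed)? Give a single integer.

Step 1: current leaves = {1,2,3,5,6}. Remove leaf 1 (neighbor: 4).
Step 2: current leaves = {2,3,5,6}. Remove leaf 2 (neighbor: 7).
Step 3: current leaves = {3,5,6}. Remove leaf 3 (neighbor: 7).

Answer: 3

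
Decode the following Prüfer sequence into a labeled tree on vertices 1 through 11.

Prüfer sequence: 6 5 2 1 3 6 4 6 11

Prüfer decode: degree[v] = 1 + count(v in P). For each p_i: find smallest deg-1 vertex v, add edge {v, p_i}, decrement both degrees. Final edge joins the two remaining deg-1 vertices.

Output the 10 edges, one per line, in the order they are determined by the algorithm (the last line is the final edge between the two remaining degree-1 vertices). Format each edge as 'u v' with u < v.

Initial degrees: {1:2, 2:2, 3:2, 4:2, 5:2, 6:4, 7:1, 8:1, 9:1, 10:1, 11:2}
Step 1: smallest deg-1 vertex = 7, p_1 = 6. Add edge {6,7}. Now deg[7]=0, deg[6]=3.
Step 2: smallest deg-1 vertex = 8, p_2 = 5. Add edge {5,8}. Now deg[8]=0, deg[5]=1.
Step 3: smallest deg-1 vertex = 5, p_3 = 2. Add edge {2,5}. Now deg[5]=0, deg[2]=1.
Step 4: smallest deg-1 vertex = 2, p_4 = 1. Add edge {1,2}. Now deg[2]=0, deg[1]=1.
Step 5: smallest deg-1 vertex = 1, p_5 = 3. Add edge {1,3}. Now deg[1]=0, deg[3]=1.
Step 6: smallest deg-1 vertex = 3, p_6 = 6. Add edge {3,6}. Now deg[3]=0, deg[6]=2.
Step 7: smallest deg-1 vertex = 9, p_7 = 4. Add edge {4,9}. Now deg[9]=0, deg[4]=1.
Step 8: smallest deg-1 vertex = 4, p_8 = 6. Add edge {4,6}. Now deg[4]=0, deg[6]=1.
Step 9: smallest deg-1 vertex = 6, p_9 = 11. Add edge {6,11}. Now deg[6]=0, deg[11]=1.
Final: two remaining deg-1 vertices are 10, 11. Add edge {10,11}.

Answer: 6 7
5 8
2 5
1 2
1 3
3 6
4 9
4 6
6 11
10 11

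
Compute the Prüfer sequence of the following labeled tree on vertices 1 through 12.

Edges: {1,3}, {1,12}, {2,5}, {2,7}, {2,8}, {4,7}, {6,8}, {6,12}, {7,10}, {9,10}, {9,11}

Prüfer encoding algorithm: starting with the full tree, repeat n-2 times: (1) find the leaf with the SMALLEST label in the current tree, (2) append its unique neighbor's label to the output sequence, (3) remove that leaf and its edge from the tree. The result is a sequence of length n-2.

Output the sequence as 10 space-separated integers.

Step 1: leaves = {3,4,5,11}. Remove smallest leaf 3, emit neighbor 1.
Step 2: leaves = {1,4,5,11}. Remove smallest leaf 1, emit neighbor 12.
Step 3: leaves = {4,5,11,12}. Remove smallest leaf 4, emit neighbor 7.
Step 4: leaves = {5,11,12}. Remove smallest leaf 5, emit neighbor 2.
Step 5: leaves = {11,12}. Remove smallest leaf 11, emit neighbor 9.
Step 6: leaves = {9,12}. Remove smallest leaf 9, emit neighbor 10.
Step 7: leaves = {10,12}. Remove smallest leaf 10, emit neighbor 7.
Step 8: leaves = {7,12}. Remove smallest leaf 7, emit neighbor 2.
Step 9: leaves = {2,12}. Remove smallest leaf 2, emit neighbor 8.
Step 10: leaves = {8,12}. Remove smallest leaf 8, emit neighbor 6.
Done: 2 vertices remain (6, 12). Sequence = [1 12 7 2 9 10 7 2 8 6]

Answer: 1 12 7 2 9 10 7 2 8 6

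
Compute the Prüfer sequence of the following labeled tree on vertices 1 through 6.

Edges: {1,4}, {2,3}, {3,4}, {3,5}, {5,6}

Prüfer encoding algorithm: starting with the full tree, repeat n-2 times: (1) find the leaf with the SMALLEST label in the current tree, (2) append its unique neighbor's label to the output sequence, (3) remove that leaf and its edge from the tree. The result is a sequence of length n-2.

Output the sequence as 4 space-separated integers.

Step 1: leaves = {1,2,6}. Remove smallest leaf 1, emit neighbor 4.
Step 2: leaves = {2,4,6}. Remove smallest leaf 2, emit neighbor 3.
Step 3: leaves = {4,6}. Remove smallest leaf 4, emit neighbor 3.
Step 4: leaves = {3,6}. Remove smallest leaf 3, emit neighbor 5.
Done: 2 vertices remain (5, 6). Sequence = [4 3 3 5]

Answer: 4 3 3 5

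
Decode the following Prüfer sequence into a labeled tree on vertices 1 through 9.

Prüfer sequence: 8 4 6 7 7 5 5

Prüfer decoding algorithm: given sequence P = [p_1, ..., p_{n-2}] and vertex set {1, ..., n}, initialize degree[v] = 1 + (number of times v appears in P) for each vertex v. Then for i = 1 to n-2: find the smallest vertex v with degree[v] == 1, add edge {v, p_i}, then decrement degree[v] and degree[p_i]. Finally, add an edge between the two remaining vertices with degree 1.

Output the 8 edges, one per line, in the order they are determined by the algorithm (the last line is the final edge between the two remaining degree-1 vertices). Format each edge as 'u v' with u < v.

Answer: 1 8
2 4
3 6
4 7
6 7
5 7
5 8
5 9

Derivation:
Initial degrees: {1:1, 2:1, 3:1, 4:2, 5:3, 6:2, 7:3, 8:2, 9:1}
Step 1: smallest deg-1 vertex = 1, p_1 = 8. Add edge {1,8}. Now deg[1]=0, deg[8]=1.
Step 2: smallest deg-1 vertex = 2, p_2 = 4. Add edge {2,4}. Now deg[2]=0, deg[4]=1.
Step 3: smallest deg-1 vertex = 3, p_3 = 6. Add edge {3,6}. Now deg[3]=0, deg[6]=1.
Step 4: smallest deg-1 vertex = 4, p_4 = 7. Add edge {4,7}. Now deg[4]=0, deg[7]=2.
Step 5: smallest deg-1 vertex = 6, p_5 = 7. Add edge {6,7}. Now deg[6]=0, deg[7]=1.
Step 6: smallest deg-1 vertex = 7, p_6 = 5. Add edge {5,7}. Now deg[7]=0, deg[5]=2.
Step 7: smallest deg-1 vertex = 8, p_7 = 5. Add edge {5,8}. Now deg[8]=0, deg[5]=1.
Final: two remaining deg-1 vertices are 5, 9. Add edge {5,9}.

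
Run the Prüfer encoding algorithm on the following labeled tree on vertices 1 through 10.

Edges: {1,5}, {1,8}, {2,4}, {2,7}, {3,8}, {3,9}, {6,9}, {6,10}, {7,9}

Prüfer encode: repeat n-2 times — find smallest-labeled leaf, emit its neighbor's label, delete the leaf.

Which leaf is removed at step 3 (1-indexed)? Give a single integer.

Step 1: current leaves = {4,5,10}. Remove leaf 4 (neighbor: 2).
Step 2: current leaves = {2,5,10}. Remove leaf 2 (neighbor: 7).
Step 3: current leaves = {5,7,10}. Remove leaf 5 (neighbor: 1).

Answer: 5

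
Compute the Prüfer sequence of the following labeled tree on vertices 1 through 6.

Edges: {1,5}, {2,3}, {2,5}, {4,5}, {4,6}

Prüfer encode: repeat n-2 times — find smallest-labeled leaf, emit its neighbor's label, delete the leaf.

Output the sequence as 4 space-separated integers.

Step 1: leaves = {1,3,6}. Remove smallest leaf 1, emit neighbor 5.
Step 2: leaves = {3,6}. Remove smallest leaf 3, emit neighbor 2.
Step 3: leaves = {2,6}. Remove smallest leaf 2, emit neighbor 5.
Step 4: leaves = {5,6}. Remove smallest leaf 5, emit neighbor 4.
Done: 2 vertices remain (4, 6). Sequence = [5 2 5 4]

Answer: 5 2 5 4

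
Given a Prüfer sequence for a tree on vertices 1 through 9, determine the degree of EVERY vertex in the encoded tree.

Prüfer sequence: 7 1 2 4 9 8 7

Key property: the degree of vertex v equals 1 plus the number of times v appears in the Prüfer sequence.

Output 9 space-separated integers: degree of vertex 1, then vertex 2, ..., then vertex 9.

p_1 = 7: count[7] becomes 1
p_2 = 1: count[1] becomes 1
p_3 = 2: count[2] becomes 1
p_4 = 4: count[4] becomes 1
p_5 = 9: count[9] becomes 1
p_6 = 8: count[8] becomes 1
p_7 = 7: count[7] becomes 2
Degrees (1 + count): deg[1]=1+1=2, deg[2]=1+1=2, deg[3]=1+0=1, deg[4]=1+1=2, deg[5]=1+0=1, deg[6]=1+0=1, deg[7]=1+2=3, deg[8]=1+1=2, deg[9]=1+1=2

Answer: 2 2 1 2 1 1 3 2 2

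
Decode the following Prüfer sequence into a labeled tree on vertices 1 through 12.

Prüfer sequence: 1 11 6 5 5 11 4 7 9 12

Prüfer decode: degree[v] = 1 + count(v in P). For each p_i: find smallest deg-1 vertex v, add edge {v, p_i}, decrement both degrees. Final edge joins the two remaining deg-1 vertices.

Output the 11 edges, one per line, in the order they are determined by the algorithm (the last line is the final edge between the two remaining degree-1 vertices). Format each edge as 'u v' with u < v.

Initial degrees: {1:2, 2:1, 3:1, 4:2, 5:3, 6:2, 7:2, 8:1, 9:2, 10:1, 11:3, 12:2}
Step 1: smallest deg-1 vertex = 2, p_1 = 1. Add edge {1,2}. Now deg[2]=0, deg[1]=1.
Step 2: smallest deg-1 vertex = 1, p_2 = 11. Add edge {1,11}. Now deg[1]=0, deg[11]=2.
Step 3: smallest deg-1 vertex = 3, p_3 = 6. Add edge {3,6}. Now deg[3]=0, deg[6]=1.
Step 4: smallest deg-1 vertex = 6, p_4 = 5. Add edge {5,6}. Now deg[6]=0, deg[5]=2.
Step 5: smallest deg-1 vertex = 8, p_5 = 5. Add edge {5,8}. Now deg[8]=0, deg[5]=1.
Step 6: smallest deg-1 vertex = 5, p_6 = 11. Add edge {5,11}. Now deg[5]=0, deg[11]=1.
Step 7: smallest deg-1 vertex = 10, p_7 = 4. Add edge {4,10}. Now deg[10]=0, deg[4]=1.
Step 8: smallest deg-1 vertex = 4, p_8 = 7. Add edge {4,7}. Now deg[4]=0, deg[7]=1.
Step 9: smallest deg-1 vertex = 7, p_9 = 9. Add edge {7,9}. Now deg[7]=0, deg[9]=1.
Step 10: smallest deg-1 vertex = 9, p_10 = 12. Add edge {9,12}. Now deg[9]=0, deg[12]=1.
Final: two remaining deg-1 vertices are 11, 12. Add edge {11,12}.

Answer: 1 2
1 11
3 6
5 6
5 8
5 11
4 10
4 7
7 9
9 12
11 12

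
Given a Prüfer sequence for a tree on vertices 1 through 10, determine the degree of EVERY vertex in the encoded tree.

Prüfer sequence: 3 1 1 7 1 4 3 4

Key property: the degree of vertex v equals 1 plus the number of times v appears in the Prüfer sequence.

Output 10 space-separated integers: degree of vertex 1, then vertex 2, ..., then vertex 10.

Answer: 4 1 3 3 1 1 2 1 1 1

Derivation:
p_1 = 3: count[3] becomes 1
p_2 = 1: count[1] becomes 1
p_3 = 1: count[1] becomes 2
p_4 = 7: count[7] becomes 1
p_5 = 1: count[1] becomes 3
p_6 = 4: count[4] becomes 1
p_7 = 3: count[3] becomes 2
p_8 = 4: count[4] becomes 2
Degrees (1 + count): deg[1]=1+3=4, deg[2]=1+0=1, deg[3]=1+2=3, deg[4]=1+2=3, deg[5]=1+0=1, deg[6]=1+0=1, deg[7]=1+1=2, deg[8]=1+0=1, deg[9]=1+0=1, deg[10]=1+0=1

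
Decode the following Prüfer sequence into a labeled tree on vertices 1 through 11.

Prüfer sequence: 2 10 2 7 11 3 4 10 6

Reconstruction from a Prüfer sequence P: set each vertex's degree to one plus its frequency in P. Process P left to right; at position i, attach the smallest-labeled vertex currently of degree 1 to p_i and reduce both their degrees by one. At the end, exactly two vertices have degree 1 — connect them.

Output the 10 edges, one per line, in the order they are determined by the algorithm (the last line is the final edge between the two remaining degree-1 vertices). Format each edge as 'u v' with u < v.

Answer: 1 2
5 10
2 8
2 7
7 11
3 9
3 4
4 10
6 10
6 11

Derivation:
Initial degrees: {1:1, 2:3, 3:2, 4:2, 5:1, 6:2, 7:2, 8:1, 9:1, 10:3, 11:2}
Step 1: smallest deg-1 vertex = 1, p_1 = 2. Add edge {1,2}. Now deg[1]=0, deg[2]=2.
Step 2: smallest deg-1 vertex = 5, p_2 = 10. Add edge {5,10}. Now deg[5]=0, deg[10]=2.
Step 3: smallest deg-1 vertex = 8, p_3 = 2. Add edge {2,8}. Now deg[8]=0, deg[2]=1.
Step 4: smallest deg-1 vertex = 2, p_4 = 7. Add edge {2,7}. Now deg[2]=0, deg[7]=1.
Step 5: smallest deg-1 vertex = 7, p_5 = 11. Add edge {7,11}. Now deg[7]=0, deg[11]=1.
Step 6: smallest deg-1 vertex = 9, p_6 = 3. Add edge {3,9}. Now deg[9]=0, deg[3]=1.
Step 7: smallest deg-1 vertex = 3, p_7 = 4. Add edge {3,4}. Now deg[3]=0, deg[4]=1.
Step 8: smallest deg-1 vertex = 4, p_8 = 10. Add edge {4,10}. Now deg[4]=0, deg[10]=1.
Step 9: smallest deg-1 vertex = 10, p_9 = 6. Add edge {6,10}. Now deg[10]=0, deg[6]=1.
Final: two remaining deg-1 vertices are 6, 11. Add edge {6,11}.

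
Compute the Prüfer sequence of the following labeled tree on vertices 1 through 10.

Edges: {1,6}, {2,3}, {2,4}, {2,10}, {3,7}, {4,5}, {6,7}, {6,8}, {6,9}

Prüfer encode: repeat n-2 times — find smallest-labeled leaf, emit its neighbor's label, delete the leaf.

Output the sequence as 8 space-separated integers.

Step 1: leaves = {1,5,8,9,10}. Remove smallest leaf 1, emit neighbor 6.
Step 2: leaves = {5,8,9,10}. Remove smallest leaf 5, emit neighbor 4.
Step 3: leaves = {4,8,9,10}. Remove smallest leaf 4, emit neighbor 2.
Step 4: leaves = {8,9,10}. Remove smallest leaf 8, emit neighbor 6.
Step 5: leaves = {9,10}. Remove smallest leaf 9, emit neighbor 6.
Step 6: leaves = {6,10}. Remove smallest leaf 6, emit neighbor 7.
Step 7: leaves = {7,10}. Remove smallest leaf 7, emit neighbor 3.
Step 8: leaves = {3,10}. Remove smallest leaf 3, emit neighbor 2.
Done: 2 vertices remain (2, 10). Sequence = [6 4 2 6 6 7 3 2]

Answer: 6 4 2 6 6 7 3 2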